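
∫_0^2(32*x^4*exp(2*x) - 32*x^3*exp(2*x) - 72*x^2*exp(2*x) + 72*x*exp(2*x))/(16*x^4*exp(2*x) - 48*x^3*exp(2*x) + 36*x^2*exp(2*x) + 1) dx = log(1 + 16*exp(4))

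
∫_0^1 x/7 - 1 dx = -13/14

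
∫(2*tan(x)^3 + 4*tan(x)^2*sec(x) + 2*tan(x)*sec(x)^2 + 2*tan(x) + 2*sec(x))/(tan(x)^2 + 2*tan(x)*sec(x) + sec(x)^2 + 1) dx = log((tan(x) + sec(x))^2 + 1) - atan(1/(x*(2*x^2 + 2*x - 7))) - atan(x*(2*x^2 + 2*x - 7)) + C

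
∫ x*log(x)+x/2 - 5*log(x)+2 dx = x*((x - 10)*log(x) + 14)/2 + C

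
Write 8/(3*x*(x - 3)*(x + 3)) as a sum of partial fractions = 4/(27*(x + 3)) + 4/(27*(x - 3)) - 8/(27*x)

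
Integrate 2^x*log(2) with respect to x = 2^x + C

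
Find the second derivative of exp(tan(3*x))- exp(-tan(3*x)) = 36*(exp(tan(3*x))*sin(6*x) + exp(tan(3*x)) + exp(-tan(3*x))*sin(6*x) - exp(-tan(3*x)))/(cos(6*x) + 1)^2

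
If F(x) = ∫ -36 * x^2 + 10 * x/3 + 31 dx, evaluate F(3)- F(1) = -710/3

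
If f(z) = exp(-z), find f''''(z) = exp(-z)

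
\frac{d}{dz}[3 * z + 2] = 3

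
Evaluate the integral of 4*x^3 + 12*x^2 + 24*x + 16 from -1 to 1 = 40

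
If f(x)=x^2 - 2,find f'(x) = 2*x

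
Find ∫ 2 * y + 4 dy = y^2 + 4*y + C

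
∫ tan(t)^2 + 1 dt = tan(t) + C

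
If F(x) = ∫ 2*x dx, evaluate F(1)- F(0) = 1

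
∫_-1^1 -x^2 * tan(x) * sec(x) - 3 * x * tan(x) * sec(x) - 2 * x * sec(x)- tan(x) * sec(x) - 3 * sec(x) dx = -6*sec(1)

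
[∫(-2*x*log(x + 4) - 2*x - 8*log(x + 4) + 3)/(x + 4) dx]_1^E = (3 - 2*E)*log(E + 4) - log(5)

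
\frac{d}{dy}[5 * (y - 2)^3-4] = 15*y^2 - 60*y + 60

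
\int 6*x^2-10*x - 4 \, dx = 2*x^3 - 5*x^2 - 4*x + C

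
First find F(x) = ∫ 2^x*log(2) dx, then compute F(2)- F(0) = 3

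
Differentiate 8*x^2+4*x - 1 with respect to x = 16*x + 4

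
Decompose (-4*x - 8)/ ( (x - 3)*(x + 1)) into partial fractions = 1/(x + 1) - 5/(x - 3)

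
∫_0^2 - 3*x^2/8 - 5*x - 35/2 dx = -46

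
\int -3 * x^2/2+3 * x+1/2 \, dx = -x^3/2 + 3*x^2/2 + x/2 + C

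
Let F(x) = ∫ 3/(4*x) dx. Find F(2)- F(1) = 3*log(2)/4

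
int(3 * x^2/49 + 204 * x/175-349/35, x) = x^3/49 + 102*x^2/175 - 349*x/35 + C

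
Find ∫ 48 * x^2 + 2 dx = 16*x^3 + 2*x + C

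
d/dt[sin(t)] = cos(t)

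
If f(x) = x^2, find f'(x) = 2*x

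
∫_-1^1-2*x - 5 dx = -10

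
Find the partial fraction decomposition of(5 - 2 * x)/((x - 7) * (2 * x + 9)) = -28/(23*(2*x + 9)) - 9/(23*(x - 7))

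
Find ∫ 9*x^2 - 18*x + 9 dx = 3*x^3 - 9*x^2 + 9*x + C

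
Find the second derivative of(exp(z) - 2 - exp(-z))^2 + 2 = (4*exp(4*z) - 4*exp(3*z) + 4*exp(z) + 4)*exp(-2*z)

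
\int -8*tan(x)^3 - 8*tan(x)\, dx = -4*tan(x)^2 + C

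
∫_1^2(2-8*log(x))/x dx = -4*log(2)^2 + 2*log(2)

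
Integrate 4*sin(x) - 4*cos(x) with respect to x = -4*sqrt(2)*sin(x + pi/4) + C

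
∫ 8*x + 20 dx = 4*x^2 + 20*x + C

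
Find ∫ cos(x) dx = sin(x) + C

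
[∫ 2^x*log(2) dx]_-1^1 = 3/2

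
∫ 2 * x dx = x^2 + C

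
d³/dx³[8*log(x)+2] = 16/x^3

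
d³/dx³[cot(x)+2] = -6*cot(x)^4 - 8*cot(x)^2 - 2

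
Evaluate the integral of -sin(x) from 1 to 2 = -cos(1) + cos(2)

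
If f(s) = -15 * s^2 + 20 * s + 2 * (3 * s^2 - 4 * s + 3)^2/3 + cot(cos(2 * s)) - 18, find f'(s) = 24*s^3 - 48*s^2 + 46*s/3 + 2*sin(2*s)/sin(cos(2*s))^2 + 4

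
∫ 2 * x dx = x^2 + C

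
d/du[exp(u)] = exp(u)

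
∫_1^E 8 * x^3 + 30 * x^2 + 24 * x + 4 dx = -28 + (-2 + (2 + E)^2)*(2*E + 2*exp(2))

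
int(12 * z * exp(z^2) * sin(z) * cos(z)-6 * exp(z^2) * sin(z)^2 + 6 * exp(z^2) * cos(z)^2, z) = 3*exp(z^2)*sin(2*z) + C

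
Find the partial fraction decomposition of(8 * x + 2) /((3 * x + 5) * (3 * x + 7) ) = 25/(3*(3*x + 7)) - 17/(3*(3*x + 5))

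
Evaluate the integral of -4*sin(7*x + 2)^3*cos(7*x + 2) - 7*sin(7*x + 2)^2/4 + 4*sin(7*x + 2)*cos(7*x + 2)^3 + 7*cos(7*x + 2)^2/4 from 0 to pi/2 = -sin(4)/4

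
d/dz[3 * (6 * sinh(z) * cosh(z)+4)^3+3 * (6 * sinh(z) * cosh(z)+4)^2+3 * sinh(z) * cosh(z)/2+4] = 486*(cosh(2*z) - 1)^2*cosh(2*z) + 702*sinh(4*z) + 75*cosh(2*z)/2 + 486*cosh(4*z) + 486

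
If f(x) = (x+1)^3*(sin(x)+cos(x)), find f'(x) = (x + 1)^2*(sqrt(2)*x*cos(x + pi/4) + 2*sin(x) + 4*cos(x))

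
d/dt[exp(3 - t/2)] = -exp(3 - t/2)/2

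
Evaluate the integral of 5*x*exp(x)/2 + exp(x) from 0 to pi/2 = 3/2 + (-3 + 5*pi/2)*exp(pi/2)/2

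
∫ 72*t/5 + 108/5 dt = 36*t^2/5 + 108*t/5 + C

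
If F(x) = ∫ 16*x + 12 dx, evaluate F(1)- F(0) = 20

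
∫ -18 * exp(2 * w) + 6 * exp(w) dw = (6 - 9*exp(w))*exp(w) + C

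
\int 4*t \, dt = 2*t^2 + C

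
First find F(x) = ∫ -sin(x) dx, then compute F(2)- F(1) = -cos(1) + cos(2)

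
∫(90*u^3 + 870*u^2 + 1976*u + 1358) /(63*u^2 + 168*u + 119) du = 5*u^2/7 + 10*u + log((3*u + 4)^2 + 1) + C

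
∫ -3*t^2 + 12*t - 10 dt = -t^3 + 6*t^2 - 10*t + C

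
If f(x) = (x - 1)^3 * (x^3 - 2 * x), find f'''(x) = 120*x^3 - 180*x^2 + 24*x + 30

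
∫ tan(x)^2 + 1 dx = tan(x) + C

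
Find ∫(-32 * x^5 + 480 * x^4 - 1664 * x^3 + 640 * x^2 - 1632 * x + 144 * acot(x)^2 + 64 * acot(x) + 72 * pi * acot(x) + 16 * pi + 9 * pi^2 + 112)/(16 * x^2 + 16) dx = 3*x^2 - 30*x - 3*(4*acot(x) + pi)^3/64 - (4*acot(x) + pi)^2/8 - (x^2 - 10*x + 4)^2/2 + 3*acot(x) + C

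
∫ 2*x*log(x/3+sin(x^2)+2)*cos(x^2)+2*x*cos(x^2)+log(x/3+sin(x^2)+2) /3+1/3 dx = (x + 3*sin(x^2) + 6)*log(x/3 + sin(x^2) + 2)/3 + C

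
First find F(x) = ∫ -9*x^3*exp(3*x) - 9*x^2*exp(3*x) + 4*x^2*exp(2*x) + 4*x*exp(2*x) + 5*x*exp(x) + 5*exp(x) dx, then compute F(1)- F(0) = E*(-3*exp(2) + 5 + 2*E)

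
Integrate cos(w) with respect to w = sin(w) + C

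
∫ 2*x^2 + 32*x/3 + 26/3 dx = 2*x^3/3 + 16*x^2/3 + 26*x/3 + C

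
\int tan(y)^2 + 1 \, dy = tan(y) + C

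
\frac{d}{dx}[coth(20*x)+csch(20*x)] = -20/(cosh(20*x) - 1)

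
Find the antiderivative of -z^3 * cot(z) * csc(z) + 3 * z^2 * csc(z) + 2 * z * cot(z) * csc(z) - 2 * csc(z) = z*(z^2 - 2)*csc(z) + C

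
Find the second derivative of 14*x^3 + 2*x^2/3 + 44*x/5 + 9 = 84*x + 4/3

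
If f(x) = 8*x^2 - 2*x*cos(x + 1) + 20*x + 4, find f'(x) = 2*x*sin(x + 1) + 16*x - 2*cos(x + 1) + 20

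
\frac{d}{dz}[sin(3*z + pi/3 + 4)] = 3*cos(3*z + pi/3 + 4)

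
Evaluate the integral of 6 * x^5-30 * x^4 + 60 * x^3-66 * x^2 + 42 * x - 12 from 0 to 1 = -3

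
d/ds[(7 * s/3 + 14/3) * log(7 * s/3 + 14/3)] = 7*log(s + 2)/3 - 7*log(3)/3 + 7/3 + 7*log(7)/3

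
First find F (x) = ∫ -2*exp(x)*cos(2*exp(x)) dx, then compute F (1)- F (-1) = sin(2*exp(-1)) - sin(2*E)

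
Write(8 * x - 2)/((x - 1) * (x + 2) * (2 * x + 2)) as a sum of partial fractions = -3/(x + 2) + 5/(2*(x + 1)) + 1/(2*(x - 1))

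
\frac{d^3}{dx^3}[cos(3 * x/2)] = 27*sin(3*x/2)/8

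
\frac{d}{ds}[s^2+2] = 2*s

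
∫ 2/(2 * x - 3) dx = log(2*x/3 - 1) + C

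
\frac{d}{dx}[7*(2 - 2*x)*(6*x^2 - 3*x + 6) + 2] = -252*x^2 + 252*x - 126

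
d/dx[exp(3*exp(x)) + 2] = 3*exp(x + 3*exp(x))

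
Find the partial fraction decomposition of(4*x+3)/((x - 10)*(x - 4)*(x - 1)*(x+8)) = 29/(1944*(x + 8)) + 7/(243*(x - 1)) - 19/(216*(x - 4)) + 43/(972*(x - 10))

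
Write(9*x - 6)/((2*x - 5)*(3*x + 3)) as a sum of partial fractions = 11/(7*(2*x - 5)) + 5/(7*(x + 1))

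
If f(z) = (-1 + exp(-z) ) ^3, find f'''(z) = (-3*exp(2*z) + 24*exp(z) - 27)*exp(-3*z)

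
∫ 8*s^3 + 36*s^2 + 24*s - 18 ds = 2*s^4 + 12*s^3 + 12*s^2 - 18*s + C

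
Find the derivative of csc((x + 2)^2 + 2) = -4*(x + 2)*cos(x^2 + 4*x + 6)/(1 - cos(2*(x^2 + 4*x + 6)))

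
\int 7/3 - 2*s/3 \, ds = -s^2/3 + 7*s/3 + C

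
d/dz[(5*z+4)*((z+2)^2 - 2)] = 15*z^2 + 48*z + 26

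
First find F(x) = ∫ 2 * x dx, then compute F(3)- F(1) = 8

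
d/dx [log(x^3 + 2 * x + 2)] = (3*x^2 + 2)/(x^3 + 2*x + 2)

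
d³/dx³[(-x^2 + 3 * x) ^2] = 24*x - 36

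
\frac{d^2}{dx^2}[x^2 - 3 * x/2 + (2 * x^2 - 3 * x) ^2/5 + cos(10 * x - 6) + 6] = 48*x^2/5 - 72*x/5 - 100*cos(10*x - 6) + 28/5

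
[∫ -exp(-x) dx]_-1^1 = -E + exp(-1)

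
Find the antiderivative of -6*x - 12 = -3*x^2 - 12*x + C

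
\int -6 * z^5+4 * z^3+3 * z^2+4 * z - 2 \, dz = -z^6 + z^4 + z^3 + 2*z^2 - 2*z + C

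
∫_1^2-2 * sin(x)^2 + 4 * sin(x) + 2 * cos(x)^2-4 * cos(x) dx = -(-2 + cos(1) + sin(1))^2 + (-2 + cos(2) + sin(2))^2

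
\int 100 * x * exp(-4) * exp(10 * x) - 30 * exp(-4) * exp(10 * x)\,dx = (10*x - 4)*exp(10*x - 4) + C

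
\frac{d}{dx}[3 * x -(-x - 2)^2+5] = -2*x - 1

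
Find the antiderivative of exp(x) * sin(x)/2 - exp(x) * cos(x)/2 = -exp(x)*cos(x)/2 + C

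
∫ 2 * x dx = x^2 + C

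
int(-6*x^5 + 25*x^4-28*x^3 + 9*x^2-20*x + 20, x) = -x^6 + 5*x^5 - 7*x^4 + 3*x^3 - 10*x^2 + 20*x + C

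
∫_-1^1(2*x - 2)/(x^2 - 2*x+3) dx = -log(18) + log(6)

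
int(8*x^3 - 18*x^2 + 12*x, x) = 2*x^4 - 6*x^3 + 6*x^2 + C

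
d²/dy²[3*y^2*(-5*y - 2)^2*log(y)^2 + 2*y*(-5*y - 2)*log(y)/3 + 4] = (2700*y^3*log(y)^2 + 3150*y^3*log(y) + 450*y^3 + 1080*y^2*log(y)^2 + 1800*y^2*log(y) + 360*y^2 + 72*y*log(y)^2 + 196*y*log(y) + 42*y - 4)/(3*y)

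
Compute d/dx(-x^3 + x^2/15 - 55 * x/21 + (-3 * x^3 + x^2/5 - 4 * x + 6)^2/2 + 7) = 27*x^5 - 3*x^4 + 1202*x^3/25 - 297*x^2/5 + 278*x/15 - 559/21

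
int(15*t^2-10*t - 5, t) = 5*t^3 - 5*t^2 - 5*t + C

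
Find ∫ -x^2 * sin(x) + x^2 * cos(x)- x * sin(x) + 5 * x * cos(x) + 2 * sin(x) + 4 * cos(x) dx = sqrt(2)*(x^2 + 3*x + 1)*sin(x + pi/4) + C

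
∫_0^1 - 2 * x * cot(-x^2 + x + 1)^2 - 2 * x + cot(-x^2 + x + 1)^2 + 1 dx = 0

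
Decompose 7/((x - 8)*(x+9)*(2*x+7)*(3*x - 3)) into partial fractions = 56/(6831*(2*x + 7)) - 7/(5610*(x + 9)) - 1/(270*(x - 1)) + 1/(1173*(x - 8))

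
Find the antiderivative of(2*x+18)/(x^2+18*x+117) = log((x + 9)^2/36 + 1) + C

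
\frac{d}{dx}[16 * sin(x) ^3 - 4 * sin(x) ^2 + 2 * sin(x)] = 2*(-4*sin(x) - 24*cos(x)^2 + 25)*cos(x)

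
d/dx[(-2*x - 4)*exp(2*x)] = -4*x*exp(2*x) - 10*exp(2*x)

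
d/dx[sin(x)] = cos(x)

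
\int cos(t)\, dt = sin(t) + C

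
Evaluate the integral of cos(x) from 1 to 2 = -sin(1) + sin(2)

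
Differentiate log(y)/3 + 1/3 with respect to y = 1/(3*y)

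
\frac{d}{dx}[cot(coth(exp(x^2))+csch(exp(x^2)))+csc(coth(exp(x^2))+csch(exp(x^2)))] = 2*x*(cos(coth(exp(x^2)) + csch(exp(x^2)))*cosh(exp(x^2)) + cos(coth(exp(x^2)) + csch(exp(x^2))) + cosh(exp(x^2)) + 1)*exp(x^2)/(sin(coth(exp(x^2)) + csch(exp(x^2)))^2*sinh(exp(x^2))^2)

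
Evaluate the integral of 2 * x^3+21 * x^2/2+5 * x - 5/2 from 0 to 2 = 41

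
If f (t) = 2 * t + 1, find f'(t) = 2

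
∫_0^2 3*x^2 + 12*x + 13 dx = 58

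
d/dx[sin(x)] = cos(x)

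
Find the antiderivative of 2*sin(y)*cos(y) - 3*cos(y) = (sin(y) - 3)*sin(y) + C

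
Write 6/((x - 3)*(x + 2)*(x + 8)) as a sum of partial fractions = 1/(11*(x + 8)) - 1/(5*(x + 2)) + 6/(55*(x - 3))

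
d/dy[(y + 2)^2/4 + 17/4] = y/2 + 1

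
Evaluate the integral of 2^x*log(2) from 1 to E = -2 + 2^E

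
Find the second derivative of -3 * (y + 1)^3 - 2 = -18*y - 18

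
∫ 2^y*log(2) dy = 2^y + C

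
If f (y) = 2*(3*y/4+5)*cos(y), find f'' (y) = -3*y*cos(y)/2 - 3*sin(y) - 10*cos(y)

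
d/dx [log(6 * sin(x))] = 1/tan(x)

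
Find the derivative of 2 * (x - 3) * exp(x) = 2*x*exp(x) - 4*exp(x)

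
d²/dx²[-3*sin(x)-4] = 3*sin(x)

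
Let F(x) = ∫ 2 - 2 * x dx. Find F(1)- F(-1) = 4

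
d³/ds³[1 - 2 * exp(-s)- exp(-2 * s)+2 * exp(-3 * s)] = (2*exp(2*s) + 8*exp(s) - 54)*exp(-3*s)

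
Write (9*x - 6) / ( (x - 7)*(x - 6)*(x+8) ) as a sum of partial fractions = -13/(35*(x + 8)) - 24/(7*(x - 6)) + 19/(5*(x - 7))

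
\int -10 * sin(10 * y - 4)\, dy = cos(10*y - 4) + C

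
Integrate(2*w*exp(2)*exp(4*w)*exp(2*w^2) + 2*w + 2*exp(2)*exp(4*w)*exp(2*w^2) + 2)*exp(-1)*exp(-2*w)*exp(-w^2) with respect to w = 2*sinh((w + 1)^2) + C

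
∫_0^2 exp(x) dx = -1 + exp(2)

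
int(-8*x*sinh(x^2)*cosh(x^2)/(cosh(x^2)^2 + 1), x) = -2*log(cosh(x^2)^2 + 1) + C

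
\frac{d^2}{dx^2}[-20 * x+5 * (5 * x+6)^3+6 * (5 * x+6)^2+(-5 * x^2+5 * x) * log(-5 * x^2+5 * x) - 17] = (3750*x^3 - 10*x^2*log(-x^2 + x) - 10*x^2*log(5) + 1020*x^2 + 10*x*log(-x^2 + x) - 4770*x + 10*x*log(5) - 5)/(x^2 - x)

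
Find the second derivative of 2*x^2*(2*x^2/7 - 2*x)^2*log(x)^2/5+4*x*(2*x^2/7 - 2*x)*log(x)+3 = 48*x^4*log(x)^2/49 + 176*x^4*log(x)/245 + 16*x^4/245 - 64*x^3*log(x)^2/7 - 288*x^3*log(x)/35 - 32*x^3/35 + 96*x^2*log(x)^2/5 + 112*x^2*log(x)/5 + 16*x^2/5 + 48*x*log(x)/7 + 40*x/7 - 16*log(x) - 24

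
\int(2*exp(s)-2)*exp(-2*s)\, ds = (1 - 2*exp(s))*exp(-2*s) + C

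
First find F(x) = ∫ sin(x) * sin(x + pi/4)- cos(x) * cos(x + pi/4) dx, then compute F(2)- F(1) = sin(pi/4 + 2)/2 - sin(pi/4 + 4)/2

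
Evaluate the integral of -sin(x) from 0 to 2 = -1 + cos(2)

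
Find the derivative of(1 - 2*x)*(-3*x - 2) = 12*x + 1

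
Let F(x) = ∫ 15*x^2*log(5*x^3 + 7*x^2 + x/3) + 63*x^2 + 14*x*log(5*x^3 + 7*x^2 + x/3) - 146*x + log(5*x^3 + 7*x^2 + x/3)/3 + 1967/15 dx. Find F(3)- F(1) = -37*log(37/3)/3 + 188/5 + 199*log(199)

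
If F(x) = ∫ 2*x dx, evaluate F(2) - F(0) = 4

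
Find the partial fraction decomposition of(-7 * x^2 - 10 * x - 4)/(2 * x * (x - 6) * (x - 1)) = 21/(10*(x - 1)) - 79/(15*(x - 6)) - 1/(3*x)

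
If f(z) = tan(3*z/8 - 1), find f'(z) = 3*tan(3*z/8 - 1)^2/8 + 3/8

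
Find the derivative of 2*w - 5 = 2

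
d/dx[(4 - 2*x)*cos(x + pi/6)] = 2*x*sin(x + pi/6) - 4*sin(x + pi/6) - 2*cos(x + pi/6)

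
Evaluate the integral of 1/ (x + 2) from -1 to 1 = log(3)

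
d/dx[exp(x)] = exp(x)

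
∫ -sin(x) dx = cos(x) + C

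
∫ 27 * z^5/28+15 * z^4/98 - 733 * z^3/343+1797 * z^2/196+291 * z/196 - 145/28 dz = 9*z^6/56 + 3*z^5/98 - 733*z^4/1372 + 599*z^3/196 + 291*z^2/392 - 145*z/28 + C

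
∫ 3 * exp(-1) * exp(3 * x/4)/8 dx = exp(3*x/4 - 1)/2 + C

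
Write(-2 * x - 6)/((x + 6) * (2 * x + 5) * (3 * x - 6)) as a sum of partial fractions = 4/(189*(2*x + 5)) + 1/(28*(x + 6)) - 5/(108*(x - 2))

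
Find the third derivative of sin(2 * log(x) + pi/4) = 4*sqrt(2)*(2*sin(2*log(x)) + cos(2*log(x)))/x^3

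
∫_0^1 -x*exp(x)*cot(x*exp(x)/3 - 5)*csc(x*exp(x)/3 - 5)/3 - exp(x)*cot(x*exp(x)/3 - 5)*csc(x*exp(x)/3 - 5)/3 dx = csc(5) - csc(5 - E/3)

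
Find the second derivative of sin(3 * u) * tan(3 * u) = 9*(sin(3*u)^4/cos(3*u)^2 + 1 + cos(3*u)^(-2))/cos(3*u)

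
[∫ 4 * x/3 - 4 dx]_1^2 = -2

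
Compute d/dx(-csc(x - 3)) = cot(x - 3)*csc(x - 3)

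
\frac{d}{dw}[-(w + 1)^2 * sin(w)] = -w^2*cos(w) - 2*w*sin(w) - 2*w*cos(w) - 2*sin(w) - cos(w)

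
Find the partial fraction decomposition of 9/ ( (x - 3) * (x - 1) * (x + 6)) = 1/(7*(x + 6)) - 9/(14*(x - 1)) + 1/(2*(x - 3))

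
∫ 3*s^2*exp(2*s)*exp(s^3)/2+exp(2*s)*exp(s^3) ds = exp(s*(s^2 + 2))/2 + C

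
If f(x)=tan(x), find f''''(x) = 24*tan(x)^5 + 40*tan(x)^3 + 16*tan(x)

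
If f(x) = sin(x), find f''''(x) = sin(x)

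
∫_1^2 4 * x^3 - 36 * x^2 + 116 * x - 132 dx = -27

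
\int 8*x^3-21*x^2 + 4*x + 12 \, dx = 2*x^4 - 7*x^3 + 2*x^2 + 12*x + C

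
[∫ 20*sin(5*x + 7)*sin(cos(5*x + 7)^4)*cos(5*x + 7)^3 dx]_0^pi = 0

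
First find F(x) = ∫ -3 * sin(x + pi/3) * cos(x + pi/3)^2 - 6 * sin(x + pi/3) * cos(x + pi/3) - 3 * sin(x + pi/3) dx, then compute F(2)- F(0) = -27/8 + (cos(pi/3 + 2) + 1)^3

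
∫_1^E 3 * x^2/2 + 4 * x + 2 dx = -9/2 + E*(2 + E)^2/2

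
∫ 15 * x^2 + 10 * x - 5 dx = 5*x^3 + 5*x^2 - 5*x + C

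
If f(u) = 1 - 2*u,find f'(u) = -2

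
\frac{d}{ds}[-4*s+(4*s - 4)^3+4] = 192*s^2 - 384*s + 188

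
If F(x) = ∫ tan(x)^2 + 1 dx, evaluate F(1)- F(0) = tan(1)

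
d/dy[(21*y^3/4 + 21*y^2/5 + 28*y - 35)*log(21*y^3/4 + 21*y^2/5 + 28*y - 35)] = 63*y^2*log(3*y^3/4 + 3*y^2/5 + 4*y - 5)/4 + 63*y^2/4 + 63*y^2*log(7)/4 + 42*y*log(3*y^3/4 + 3*y^2/5 + 4*y - 5)/5 + 42*y/5 + 42*y*log(7)/5 + 28*log(3*y^3/4 + 3*y^2/5 + 4*y - 5) + 28 + 28*log(7)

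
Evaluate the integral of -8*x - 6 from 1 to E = (2 - 2*E)*(5 + 2*E)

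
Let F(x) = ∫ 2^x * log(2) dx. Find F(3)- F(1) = 6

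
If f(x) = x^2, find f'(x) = 2*x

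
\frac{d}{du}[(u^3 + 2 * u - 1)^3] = 9*u^8 + 42*u^6 - 18*u^5 + 60*u^4 - 48*u^3 + 33*u^2 - 24*u + 6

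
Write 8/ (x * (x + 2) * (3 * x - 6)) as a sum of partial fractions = 1/(3*(x + 2)) + 1/(3*(x - 2)) - 2/(3*x)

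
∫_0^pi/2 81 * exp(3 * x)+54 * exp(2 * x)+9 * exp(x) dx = -64 + (1 + 3*exp(pi/2))^3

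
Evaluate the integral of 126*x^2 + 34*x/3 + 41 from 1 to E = -266/3 + 17*exp(2)/3 + 41*E + 42*exp(3)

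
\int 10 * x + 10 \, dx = 5*x^2 + 10*x + C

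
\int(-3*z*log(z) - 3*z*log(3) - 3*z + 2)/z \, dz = -(3*z - 2)*log(3*z) + C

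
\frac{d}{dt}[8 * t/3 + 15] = 8/3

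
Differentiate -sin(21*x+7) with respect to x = -21*cos(21*x + 7)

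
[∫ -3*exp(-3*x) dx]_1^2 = -exp(-3) + exp(-6)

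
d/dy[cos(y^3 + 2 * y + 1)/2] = -(3*y^2/2 + 1)*sin(y^3 + 2*y + 1)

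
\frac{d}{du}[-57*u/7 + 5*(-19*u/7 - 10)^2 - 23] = 3610*u/49 + 1843/7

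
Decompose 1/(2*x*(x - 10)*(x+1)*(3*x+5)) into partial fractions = -27/(700*(3*x + 5)) + 1/(44*(x + 1)) + 1/(7700*(x - 10)) - 1/(100*x)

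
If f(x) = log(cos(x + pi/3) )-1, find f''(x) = -1/cos(x + pi/3)^2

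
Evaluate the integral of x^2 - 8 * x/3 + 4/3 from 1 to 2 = -1/3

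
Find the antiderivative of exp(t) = exp(t) + C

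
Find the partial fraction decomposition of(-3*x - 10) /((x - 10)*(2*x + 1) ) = 17/(21*(2*x + 1)) - 40/(21*(x - 10))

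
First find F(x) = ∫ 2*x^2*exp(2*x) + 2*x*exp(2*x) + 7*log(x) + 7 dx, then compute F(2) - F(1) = -exp(2) + 14*log(2) + 4*exp(4)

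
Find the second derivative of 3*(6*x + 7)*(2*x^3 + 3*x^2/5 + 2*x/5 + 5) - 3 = 432*x^2 + 1584*x/5 + 198/5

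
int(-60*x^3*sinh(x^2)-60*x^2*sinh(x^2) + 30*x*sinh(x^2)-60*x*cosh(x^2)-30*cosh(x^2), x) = -(30*x^2 + 30*x - 15)*cosh(x^2) + C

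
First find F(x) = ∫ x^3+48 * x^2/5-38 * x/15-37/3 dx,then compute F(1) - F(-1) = -274/15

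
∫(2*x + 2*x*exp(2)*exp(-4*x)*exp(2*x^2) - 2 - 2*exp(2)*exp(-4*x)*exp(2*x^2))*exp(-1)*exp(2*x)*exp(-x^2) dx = 2*sinh((x - 1)^2) + C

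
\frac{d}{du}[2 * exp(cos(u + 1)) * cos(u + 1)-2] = -2*exp(cos(u + 1))*sin(u + 1)*cos(u + 1) - 2*exp(cos(u + 1))*sin(u + 1)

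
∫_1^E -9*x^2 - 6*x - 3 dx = -3*exp(3) - 3*exp(2) - 3*E + 9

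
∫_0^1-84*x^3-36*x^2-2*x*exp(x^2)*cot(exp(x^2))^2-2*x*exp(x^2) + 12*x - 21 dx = -48 + cot(E) - cot(1)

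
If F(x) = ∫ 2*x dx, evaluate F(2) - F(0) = 4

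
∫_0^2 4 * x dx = 8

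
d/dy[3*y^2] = 6*y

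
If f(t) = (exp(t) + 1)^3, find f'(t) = 3*exp(3*t) + 6*exp(2*t) + 3*exp(t)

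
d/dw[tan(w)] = cos(w)^(-2)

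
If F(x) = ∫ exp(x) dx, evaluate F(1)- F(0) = -1 + E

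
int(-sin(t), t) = cos(t) + C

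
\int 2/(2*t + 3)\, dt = log(4*t + 6) + C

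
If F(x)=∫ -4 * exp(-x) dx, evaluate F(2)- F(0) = -4 + 4*exp(-2)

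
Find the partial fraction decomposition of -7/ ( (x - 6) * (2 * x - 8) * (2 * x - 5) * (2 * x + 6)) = -2/(33*(2*x - 5)) + 1/(396*(x + 3)) + 1/(24*(x - 4)) - 1/(72*(x - 6))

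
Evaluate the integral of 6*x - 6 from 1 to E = 3*(-1 + E)^2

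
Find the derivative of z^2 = 2*z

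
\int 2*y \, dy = y^2 + C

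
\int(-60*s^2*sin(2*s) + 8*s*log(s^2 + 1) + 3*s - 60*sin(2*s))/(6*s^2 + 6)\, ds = log(s^2 + 1)^2/3 + log(s^2 + 1)/4 + 5*cos(2*s) + C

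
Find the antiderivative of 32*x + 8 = 16*x^2 + 8*x + C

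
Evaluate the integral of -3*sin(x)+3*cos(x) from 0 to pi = -6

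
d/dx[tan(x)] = cos(x)^(-2)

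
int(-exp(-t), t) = exp(-t) + C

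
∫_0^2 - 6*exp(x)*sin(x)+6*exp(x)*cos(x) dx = 6*exp(2)*cos(2) - 6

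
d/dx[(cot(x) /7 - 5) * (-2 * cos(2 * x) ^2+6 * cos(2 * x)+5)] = 2*(1 - cos(2*x))^2/(7*sin(x)^2) + 60*sin(2*x) - 12*sin(2*x)/(7*tan(x)) - 20*sin(4*x) + 4*sin(4*x)/(7*tan(x)) - 2*cos(2*x)/(7*sin(x)^2) - 1/sin(x)^2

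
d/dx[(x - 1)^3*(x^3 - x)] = 6*x^5 - 15*x^4 + 8*x^3 + 6*x^2 - 6*x + 1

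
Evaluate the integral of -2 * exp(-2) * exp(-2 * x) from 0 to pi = -exp(-2) + exp(-2*pi - 2)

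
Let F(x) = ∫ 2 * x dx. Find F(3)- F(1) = 8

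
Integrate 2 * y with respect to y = y^2 + C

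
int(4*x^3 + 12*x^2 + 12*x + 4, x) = x^4 + 4*x^3 + 6*x^2 + 4*x + C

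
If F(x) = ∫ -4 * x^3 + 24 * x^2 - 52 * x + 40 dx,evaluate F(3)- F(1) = 0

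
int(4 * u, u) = 2*u^2 + C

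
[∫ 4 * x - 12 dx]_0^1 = -10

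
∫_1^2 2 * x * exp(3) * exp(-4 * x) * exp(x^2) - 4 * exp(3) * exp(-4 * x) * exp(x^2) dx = -1 + exp(-1)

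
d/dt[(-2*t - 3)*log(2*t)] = (-2*t*log(t) - 2*t - 2*t*log(2) - 3)/t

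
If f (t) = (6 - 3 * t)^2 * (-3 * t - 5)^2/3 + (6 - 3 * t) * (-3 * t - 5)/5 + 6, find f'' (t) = 324*t^2 - 108*t - 1752/5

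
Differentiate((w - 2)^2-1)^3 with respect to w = 6*w^5 - 60*w^4 + 228*w^3 - 408*w^2 + 342*w - 108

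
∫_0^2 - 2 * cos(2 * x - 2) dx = -2*sin(2)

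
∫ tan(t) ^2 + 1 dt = tan(t) + C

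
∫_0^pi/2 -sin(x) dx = -1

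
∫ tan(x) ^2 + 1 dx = tan(x) + C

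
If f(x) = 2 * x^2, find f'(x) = 4*x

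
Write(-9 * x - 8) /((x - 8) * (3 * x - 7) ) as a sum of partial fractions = 87/(17*(3*x - 7)) - 80/(17*(x - 8))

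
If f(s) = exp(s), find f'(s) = exp(s)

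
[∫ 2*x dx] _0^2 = 4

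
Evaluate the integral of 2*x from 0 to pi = pi^2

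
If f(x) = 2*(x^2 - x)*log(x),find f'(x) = 4*x*log(x) + 2*x - 2*log(x) - 2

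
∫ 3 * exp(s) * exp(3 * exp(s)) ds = exp(3*exp(s)) + C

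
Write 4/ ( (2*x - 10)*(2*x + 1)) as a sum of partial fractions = -4/(11*(2*x + 1)) + 2/(11*(x - 5))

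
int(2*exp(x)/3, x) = 2*exp(x)/3 + C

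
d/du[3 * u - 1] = 3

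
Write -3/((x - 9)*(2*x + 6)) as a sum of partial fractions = 1/(8*(x + 3)) - 1/(8*(x - 9))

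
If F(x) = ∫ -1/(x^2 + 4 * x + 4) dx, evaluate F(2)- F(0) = -1/4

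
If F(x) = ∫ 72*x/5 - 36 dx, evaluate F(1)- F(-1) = -72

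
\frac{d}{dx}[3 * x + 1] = 3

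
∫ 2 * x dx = x^2 + C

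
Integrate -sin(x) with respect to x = cos(x) + C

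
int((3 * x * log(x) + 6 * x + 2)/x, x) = (3*x + 2)*(log(x) + 1) + C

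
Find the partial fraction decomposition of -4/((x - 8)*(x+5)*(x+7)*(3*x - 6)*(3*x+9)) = -1/(2430*(x + 7)) + 1/(819*(x + 5)) - 1/(990*(x + 3)) + 2/(8505*(x - 2)) - 2/(57915*(x - 8))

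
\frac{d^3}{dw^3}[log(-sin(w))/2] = cos(w)/sin(w)^3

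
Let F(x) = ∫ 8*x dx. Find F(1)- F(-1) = 0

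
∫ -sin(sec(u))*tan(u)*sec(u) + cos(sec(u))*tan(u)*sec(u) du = sqrt(2)*sin(pi/4 + 1/cos(u)) + C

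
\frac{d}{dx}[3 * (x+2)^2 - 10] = 6*x + 12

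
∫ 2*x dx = x^2 + C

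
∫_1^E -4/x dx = -4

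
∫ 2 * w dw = w^2 + C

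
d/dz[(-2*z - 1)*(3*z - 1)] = -12*z - 1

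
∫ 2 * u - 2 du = u^2 - 2*u + C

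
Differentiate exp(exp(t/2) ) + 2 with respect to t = exp(t/2 + exp(t/2))/2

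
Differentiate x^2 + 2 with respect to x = 2*x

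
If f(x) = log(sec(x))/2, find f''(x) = 1/(2*cos(x)^2)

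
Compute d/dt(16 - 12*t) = -12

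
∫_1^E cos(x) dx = -sin(1) + sin(E)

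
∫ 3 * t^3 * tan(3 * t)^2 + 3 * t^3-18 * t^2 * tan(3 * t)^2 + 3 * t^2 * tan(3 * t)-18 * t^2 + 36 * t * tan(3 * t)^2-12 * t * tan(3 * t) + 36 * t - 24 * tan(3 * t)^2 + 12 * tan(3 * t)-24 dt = (t - 2)^3*tan(3*t) + C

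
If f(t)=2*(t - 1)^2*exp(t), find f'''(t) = 2*t^2*exp(t) + 8*t*exp(t) + 2*exp(t)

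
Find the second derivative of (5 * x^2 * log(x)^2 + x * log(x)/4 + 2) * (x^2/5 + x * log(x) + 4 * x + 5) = (240*x^3*log(x)^2 + 280*x^3*log(x) + 40*x^3 + 600*x^2*log(x)^3 + 3900*x^2*log(x)^2 + 4606*x^2*log(x) + 805*x^2 + 1010*x*log(x)^2 + 3070*x*log(x) + 1086*x + 65)/(20*x)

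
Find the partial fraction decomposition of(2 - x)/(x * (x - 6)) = -2/(3*(x - 6)) - 1/(3*x)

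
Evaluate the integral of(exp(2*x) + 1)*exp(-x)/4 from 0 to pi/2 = -exp(-pi/2)/4 + exp(pi/2)/4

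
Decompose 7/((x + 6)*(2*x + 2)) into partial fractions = -7/(10*(x + 6)) + 7/(10*(x + 1))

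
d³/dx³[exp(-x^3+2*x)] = -27*x^6*exp(-x^3 + 2*x) + 54*x^4*exp(-x^3 + 2*x) + 54*x^3*exp(-x^3 + 2*x) - 36*x^2*exp(-x^3 + 2*x) - 36*x*exp(-x^3 + 2*x) + 2*exp(-x^3 + 2*x)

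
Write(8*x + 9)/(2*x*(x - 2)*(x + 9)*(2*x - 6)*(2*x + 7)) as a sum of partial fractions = 76/(11011*(2*x + 7)) - 7/(5808*(x + 9)) - 25/(968*(x - 2)) + 11/(624*(x - 3)) + 1/(168*x)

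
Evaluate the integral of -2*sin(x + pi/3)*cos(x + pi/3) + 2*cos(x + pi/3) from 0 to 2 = -sqrt(3) - sin(pi/3 + 2)^2 + 2*sin(pi/3 + 2) + 3/4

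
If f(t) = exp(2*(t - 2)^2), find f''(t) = 16*t^2*exp(2*t^2 - 8*t + 8) - 64*t*exp(2*t^2 - 8*t + 8) + 68*exp(2*t^2 - 8*t + 8)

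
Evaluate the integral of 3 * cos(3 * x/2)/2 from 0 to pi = -1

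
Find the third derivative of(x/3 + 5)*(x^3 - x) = 8*x + 30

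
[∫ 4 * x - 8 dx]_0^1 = -6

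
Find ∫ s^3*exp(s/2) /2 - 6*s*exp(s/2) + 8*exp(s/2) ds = (s - 2)^3*exp(s/2) + C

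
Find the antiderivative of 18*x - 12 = 9*x^2 - 12*x + C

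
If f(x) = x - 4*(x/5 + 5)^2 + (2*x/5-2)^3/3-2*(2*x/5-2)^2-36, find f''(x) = 16*x/125 - 8/5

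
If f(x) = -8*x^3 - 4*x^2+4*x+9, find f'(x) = -24*x^2 - 8*x + 4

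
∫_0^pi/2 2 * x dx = pi^2/4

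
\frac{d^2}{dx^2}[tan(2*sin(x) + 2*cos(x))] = 2*(-4*sin(2*x)*sin(2*sqrt(2)*sin(x + pi/4))/cos(2*sqrt(2)*sin(x + pi/4)) + 4*sin(2*sqrt(2)*sin(x + pi/4))/cos(2*sqrt(2)*sin(x + pi/4)) - sqrt(2)*sin(x + pi/4))/cos(2*sqrt(2)*sin(x + pi/4))^2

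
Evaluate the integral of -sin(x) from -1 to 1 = 0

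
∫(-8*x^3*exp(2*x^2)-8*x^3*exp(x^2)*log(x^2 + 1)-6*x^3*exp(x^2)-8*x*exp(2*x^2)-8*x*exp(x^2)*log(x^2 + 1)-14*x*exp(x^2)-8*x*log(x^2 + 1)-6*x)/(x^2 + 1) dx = -2*(exp(x^2) + log(x^2 + 1))^2 - 3*exp(x^2) - 3*log(x^2 + 1) + C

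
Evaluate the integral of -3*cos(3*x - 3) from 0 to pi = -2*sin(3)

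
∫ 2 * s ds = s^2 + C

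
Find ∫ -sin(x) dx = cos(x) + C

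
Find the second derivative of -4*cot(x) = -8*cos(x)/sin(x)^3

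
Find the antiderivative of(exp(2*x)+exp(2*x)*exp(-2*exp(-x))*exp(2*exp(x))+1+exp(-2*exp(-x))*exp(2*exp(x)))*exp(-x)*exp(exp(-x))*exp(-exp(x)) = 2*sinh(2*sinh(x)) + C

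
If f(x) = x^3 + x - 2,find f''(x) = 6*x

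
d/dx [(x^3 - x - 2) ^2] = 6*x^5 - 8*x^3 - 12*x^2 + 2*x + 4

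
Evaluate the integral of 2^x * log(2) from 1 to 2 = 2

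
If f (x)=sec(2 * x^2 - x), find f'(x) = 4*x*tan(2*x^2 - x)*sec(2*x^2 - x) - tan(2*x^2 - x)*sec(2*x^2 - x)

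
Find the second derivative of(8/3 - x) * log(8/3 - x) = -3/(3*x - 8)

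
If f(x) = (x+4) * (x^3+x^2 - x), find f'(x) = 4*x^3 + 15*x^2 + 6*x - 4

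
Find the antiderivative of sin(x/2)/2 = -cos(x/2) + C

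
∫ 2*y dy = y^2 + C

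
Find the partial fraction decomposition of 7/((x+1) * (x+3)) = -7/(2*(x + 3)) + 7/(2*(x + 1))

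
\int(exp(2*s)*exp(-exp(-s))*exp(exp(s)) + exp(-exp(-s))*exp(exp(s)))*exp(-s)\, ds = exp(2*sinh(s)) + C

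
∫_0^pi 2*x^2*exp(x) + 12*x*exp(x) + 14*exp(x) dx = -6 + 2*(-1 + (2 + pi)^2)*exp(pi)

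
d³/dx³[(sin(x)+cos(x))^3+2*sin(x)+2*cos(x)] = -sqrt(2)*(27*sin(3*x + pi/4) + 7*cos(x + pi/4))/2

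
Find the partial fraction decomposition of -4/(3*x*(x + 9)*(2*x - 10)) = -1/(189*(x + 9)) - 1/(105*(x - 5)) + 2/(135*x)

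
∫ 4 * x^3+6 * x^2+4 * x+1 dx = x^4 + 2*x^3 + 2*x^2 + x + C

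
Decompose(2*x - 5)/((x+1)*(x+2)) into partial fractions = 9/(x + 2) - 7/(x + 1)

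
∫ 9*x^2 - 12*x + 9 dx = 3*x^3 - 6*x^2 + 9*x + C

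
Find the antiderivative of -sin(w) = cos(w) + C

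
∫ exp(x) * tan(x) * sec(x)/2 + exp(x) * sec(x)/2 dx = exp(x)*sec(x)/2 + C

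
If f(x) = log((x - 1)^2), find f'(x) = 2/(x - 1)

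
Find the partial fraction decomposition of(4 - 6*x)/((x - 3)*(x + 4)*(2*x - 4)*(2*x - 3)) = -20/(33*(2*x - 3)) - 1/(33*(x + 4)) + 2/(3*(x - 2)) - 1/(3*(x - 3))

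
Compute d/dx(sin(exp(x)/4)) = exp(x)*cos(exp(x)/4)/4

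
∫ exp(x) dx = exp(x) + C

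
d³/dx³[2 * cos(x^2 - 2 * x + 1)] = 16*x^3*sin(x^2 - 2*x + 1) - 48*x^2*sin(x^2 - 2*x + 1) + 48*x*sin(x^2 - 2*x + 1) - 24*x*cos(x^2 - 2*x + 1) - 16*sin(x^2 - 2*x + 1) + 24*cos(x^2 - 2*x + 1)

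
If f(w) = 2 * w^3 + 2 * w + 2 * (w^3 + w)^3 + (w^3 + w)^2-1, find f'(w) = 18*w^8 + 42*w^6 + 6*w^5 + 30*w^4 + 8*w^3 + 12*w^2 + 2*w + 2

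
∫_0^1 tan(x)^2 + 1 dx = tan(1)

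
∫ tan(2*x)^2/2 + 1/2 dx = tan(2*x)/4 + C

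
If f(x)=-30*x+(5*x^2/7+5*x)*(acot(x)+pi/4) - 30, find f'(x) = (40*x^3*acot(x) + 10*pi*x^3 + 140*x^2*acot(x) - 860*x^2 + 35*pi*x^2 + 40*x*acot(x) - 140*x + 10*pi*x + 140*acot(x) - 840 + 35*pi)/(28*x^2 + 28)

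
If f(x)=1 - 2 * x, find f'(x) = -2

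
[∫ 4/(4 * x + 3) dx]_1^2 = -log(21) + log(33)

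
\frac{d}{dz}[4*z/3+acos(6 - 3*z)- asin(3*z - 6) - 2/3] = 4/3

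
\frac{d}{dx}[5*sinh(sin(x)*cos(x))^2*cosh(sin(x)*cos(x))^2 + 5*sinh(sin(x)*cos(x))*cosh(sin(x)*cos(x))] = 5*(sinh(sin(2*x)) + 1)*cos(2*x)*cosh(sin(2*x))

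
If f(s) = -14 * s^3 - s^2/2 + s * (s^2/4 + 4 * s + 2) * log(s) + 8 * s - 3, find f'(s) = 3*s^2*log(s)/4 - 167*s^2/4 + 8*s*log(s) + 3*s + 2*log(s) + 10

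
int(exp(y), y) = exp(y) + C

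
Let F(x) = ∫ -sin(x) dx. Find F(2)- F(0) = -1 + cos(2)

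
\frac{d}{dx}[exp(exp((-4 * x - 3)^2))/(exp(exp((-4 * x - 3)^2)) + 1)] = (32*x*exp(16*x^2 + 24*x + exp(9)*exp(24*x)*exp(16*x^2) + 9) + 24*exp(16*x^2 + 24*x + exp(9)*exp(24*x)*exp(16*x^2) + 9))/(exp(2*exp(9)*exp(24*x)*exp(16*x^2)) + 2*exp(exp(9)*exp(24*x)*exp(16*x^2)) + 1)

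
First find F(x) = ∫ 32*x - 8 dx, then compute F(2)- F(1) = 40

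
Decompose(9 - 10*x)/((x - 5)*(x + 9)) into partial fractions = -99/(14*(x + 9)) - 41/(14*(x - 5))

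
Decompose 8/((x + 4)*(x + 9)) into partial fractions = -8/(5*(x + 9)) + 8/(5*(x + 4))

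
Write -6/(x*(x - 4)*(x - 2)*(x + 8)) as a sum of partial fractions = 1/(160*(x + 8)) + 3/(20*(x - 2)) - 1/(16*(x - 4)) - 3/(32*x)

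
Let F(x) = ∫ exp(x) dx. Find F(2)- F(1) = -E + exp(2)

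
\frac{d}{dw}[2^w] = 2^w*log(2)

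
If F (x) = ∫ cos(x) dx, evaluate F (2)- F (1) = -sin(1) + sin(2)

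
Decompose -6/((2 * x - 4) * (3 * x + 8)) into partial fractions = 9/(14*(3*x + 8)) - 3/(14*(x - 2))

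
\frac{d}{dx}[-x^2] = -2*x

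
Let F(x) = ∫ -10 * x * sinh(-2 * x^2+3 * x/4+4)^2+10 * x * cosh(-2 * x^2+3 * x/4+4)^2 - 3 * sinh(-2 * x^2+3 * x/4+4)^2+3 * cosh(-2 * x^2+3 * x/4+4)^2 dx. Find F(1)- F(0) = 8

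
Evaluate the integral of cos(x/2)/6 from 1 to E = -sin(1/2)/3 + sin(E/2)/3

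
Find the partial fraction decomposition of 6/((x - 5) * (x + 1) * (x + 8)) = 6/(91*(x + 8)) - 1/(7*(x + 1)) + 1/(13*(x - 5))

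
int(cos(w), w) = sin(w) + C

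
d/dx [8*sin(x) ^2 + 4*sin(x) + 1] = 4*(4*sin(x) + 1)*cos(x)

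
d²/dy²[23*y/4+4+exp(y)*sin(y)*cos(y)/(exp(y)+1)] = (-2*exp(2*y)*sin(2*y) - 9*exp(y)*sin(2*y)/2 + 2*exp(y)*cos(2*y) - 3*sin(2*y)/2 + 2*cos(2*y))*exp(y)/(exp(3*y) + 3*exp(2*y) + 3*exp(y) + 1)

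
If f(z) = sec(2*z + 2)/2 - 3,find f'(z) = tan(2*z + 2)*sec(2*z + 2)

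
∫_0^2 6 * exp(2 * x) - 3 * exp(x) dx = 3*(-1 + exp(2))*exp(2)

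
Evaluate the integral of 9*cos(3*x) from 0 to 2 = 3*sin(6)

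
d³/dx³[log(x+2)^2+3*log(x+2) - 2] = 4*log(x + 2)/(x^3 + 6*x^2 + 12*x + 8)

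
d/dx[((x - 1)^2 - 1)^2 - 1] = 4*x^3 - 12*x^2 + 8*x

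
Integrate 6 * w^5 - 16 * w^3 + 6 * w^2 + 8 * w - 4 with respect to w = w^6 - 4*w^4 + 2*w^3 + 4*w^2 - 4*w + C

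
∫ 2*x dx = x^2 + C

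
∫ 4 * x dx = 2*x^2 + C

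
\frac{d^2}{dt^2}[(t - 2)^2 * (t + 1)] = 6*t - 6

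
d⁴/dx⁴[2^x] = 2^x*log(2)^4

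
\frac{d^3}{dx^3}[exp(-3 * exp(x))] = (-27*exp(3*x) + 27*exp(2*x) - 3*exp(x))*exp(-3*exp(x))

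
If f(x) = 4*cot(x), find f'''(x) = -24*cot(x)^4 - 32*cot(x)^2 - 8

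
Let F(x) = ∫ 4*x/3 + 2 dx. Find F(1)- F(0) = 8/3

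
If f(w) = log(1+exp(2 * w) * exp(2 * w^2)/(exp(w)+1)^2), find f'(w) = (4*w*exp(2*w^2 + 2*w) + 4*w*exp(2*w^2 + 3*w) + 2*exp(2*w^2 + 2*w))/(exp(3*w)*exp(2*w^2) + exp(3*w) + exp(2*w)*exp(2*w^2) + 3*exp(2*w) + 3*exp(w) + 1)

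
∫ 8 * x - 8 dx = 4*x^2 - 8*x + C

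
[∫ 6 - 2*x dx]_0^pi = 9 - (-3 + pi)^2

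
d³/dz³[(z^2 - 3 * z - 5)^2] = 24*z - 36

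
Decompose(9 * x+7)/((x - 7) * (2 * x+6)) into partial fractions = 1/(x + 3) + 7/(2*(x - 7))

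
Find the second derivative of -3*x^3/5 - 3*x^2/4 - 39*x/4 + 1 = -18*x/5 - 3/2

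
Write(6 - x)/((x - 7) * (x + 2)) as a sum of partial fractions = -8/(9*(x + 2)) - 1/(9*(x - 7))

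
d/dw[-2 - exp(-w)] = exp(-w)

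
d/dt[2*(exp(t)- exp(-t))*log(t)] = (2*t*exp(2*t)*log(t) + 2*t*log(t) + 2*exp(2*t) - 2)*exp(-t)/t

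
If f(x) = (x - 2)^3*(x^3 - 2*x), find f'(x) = 6*x^5 - 30*x^4 + 40*x^3 + 12*x^2 - 48*x + 16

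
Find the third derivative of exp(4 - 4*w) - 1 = -64*exp(4 - 4*w)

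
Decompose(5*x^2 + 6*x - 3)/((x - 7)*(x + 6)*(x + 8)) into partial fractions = 269/(30*(x + 8)) - 141/(26*(x + 6)) + 284/(195*(x - 7))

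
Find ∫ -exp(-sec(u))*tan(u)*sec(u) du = exp(-sec(u)) + C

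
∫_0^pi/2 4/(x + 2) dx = -4*log(2) + 4*log(pi/2 + 2)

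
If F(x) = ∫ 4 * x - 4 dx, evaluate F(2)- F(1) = 2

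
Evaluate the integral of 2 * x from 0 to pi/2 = pi^2/4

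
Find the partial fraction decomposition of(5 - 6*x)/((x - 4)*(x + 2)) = -17/(6*(x + 2)) - 19/(6*(x - 4))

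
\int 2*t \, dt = t^2 + C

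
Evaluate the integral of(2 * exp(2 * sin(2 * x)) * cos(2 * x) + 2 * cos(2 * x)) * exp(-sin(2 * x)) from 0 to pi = 0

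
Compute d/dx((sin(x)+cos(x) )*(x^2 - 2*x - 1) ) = sqrt(2)*x^2*cos(x + pi/4) + 4*x*sin(x) - sin(x) - 3*cos(x)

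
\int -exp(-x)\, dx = exp(-x) + C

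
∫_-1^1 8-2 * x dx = 16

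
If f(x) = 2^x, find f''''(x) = 2^x*log(2)^4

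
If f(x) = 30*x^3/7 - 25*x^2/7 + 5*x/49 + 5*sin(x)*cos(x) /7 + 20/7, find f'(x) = 90*x^2/7 - 50*x/7 - 10*sin(x)^2/7 + 40/49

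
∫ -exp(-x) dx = exp(-x) + C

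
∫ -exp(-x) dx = exp(-x) + C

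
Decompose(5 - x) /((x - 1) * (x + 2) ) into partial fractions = -7/(3*(x + 2)) + 4/(3*(x - 1))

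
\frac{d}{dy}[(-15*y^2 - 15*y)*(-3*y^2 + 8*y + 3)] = 180*y^3 - 225*y^2 - 330*y - 45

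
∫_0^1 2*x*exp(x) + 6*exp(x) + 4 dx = 6*E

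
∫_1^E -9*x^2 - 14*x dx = (-2 + 3*E)*(-3*E - exp(2) - 2) + 6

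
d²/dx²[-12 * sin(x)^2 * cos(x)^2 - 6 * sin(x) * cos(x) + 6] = -48*(1 - cos(2*x))^2 + 12*sin(2*x) - 96*cos(2*x) + 72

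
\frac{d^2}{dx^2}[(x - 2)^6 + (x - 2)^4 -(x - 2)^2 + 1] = 30*x^4 - 240*x^3 + 732*x^2 - 1008*x + 526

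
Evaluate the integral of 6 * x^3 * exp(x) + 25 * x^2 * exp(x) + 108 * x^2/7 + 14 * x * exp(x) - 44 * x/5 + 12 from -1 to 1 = -exp(-1) + 240/7 + 13*E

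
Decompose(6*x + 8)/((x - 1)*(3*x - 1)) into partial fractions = -15/(3*x - 1) + 7/(x - 1)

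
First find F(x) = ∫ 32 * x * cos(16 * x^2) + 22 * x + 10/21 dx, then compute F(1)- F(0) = sin(16) + 241/21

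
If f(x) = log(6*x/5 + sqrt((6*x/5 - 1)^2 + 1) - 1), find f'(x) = (36*x + 6*sqrt(36*x^2 - 60*x + 50) - 30)/(36*x^2 + 6*x*sqrt(36*x^2 - 60*x + 50) - 60*x - 5*sqrt(36*x^2 - 60*x + 50) + 50)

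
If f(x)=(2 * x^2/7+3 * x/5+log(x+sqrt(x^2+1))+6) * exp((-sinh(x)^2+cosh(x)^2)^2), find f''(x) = (16*E*x^6 + 16*E*x^5*sqrt(x^2 + 1) + 8*E*x^4 + 3*E*x^2 + 5*E*x*sqrt(x^2 + 1) + 4*E)/(28*x^6 + 28*x^5*sqrt(x^2 + 1) + 63*x^4 + 49*x^3*sqrt(x^2 + 1) + 42*x^2 + 21*x*sqrt(x^2 + 1) + 7)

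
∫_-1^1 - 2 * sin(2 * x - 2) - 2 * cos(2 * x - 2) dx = -cos(4) - sin(4) + 1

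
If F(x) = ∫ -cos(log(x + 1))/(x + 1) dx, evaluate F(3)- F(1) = -sin(log(4)) + sin(log(2))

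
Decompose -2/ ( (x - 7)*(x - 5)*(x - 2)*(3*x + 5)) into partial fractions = 27/(2860*(3*x + 5)) - 2/(165*(x - 2)) + 1/(60*(x - 5)) - 1/(130*(x - 7))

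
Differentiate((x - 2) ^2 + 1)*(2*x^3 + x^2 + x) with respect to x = 10*x^4 - 28*x^3 + 21*x^2 + 2*x + 5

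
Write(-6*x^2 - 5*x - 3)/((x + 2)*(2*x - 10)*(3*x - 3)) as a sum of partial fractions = -17/(126*(x + 2)) + 7/(36*(x - 1)) - 89/(84*(x - 5))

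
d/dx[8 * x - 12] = 8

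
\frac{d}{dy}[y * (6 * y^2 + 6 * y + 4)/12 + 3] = 3*y^2/2 + y + 1/3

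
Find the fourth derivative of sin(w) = sin(w)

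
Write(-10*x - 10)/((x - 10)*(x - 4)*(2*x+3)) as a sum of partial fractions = 20/(253*(2*x + 3)) + 25/(33*(x - 4)) - 55/(69*(x - 10))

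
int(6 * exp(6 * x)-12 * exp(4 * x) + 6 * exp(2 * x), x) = (exp(2*x) - 1)^3 + C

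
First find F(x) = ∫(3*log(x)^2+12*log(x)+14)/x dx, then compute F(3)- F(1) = -8 + 2*log(3) + (log(3) + 2)^3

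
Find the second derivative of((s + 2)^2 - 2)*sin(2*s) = -4*s^2*sin(2*s) - 16*s*sin(2*s) + 8*s*cos(2*s) - 6*sin(2*s) + 16*cos(2*s)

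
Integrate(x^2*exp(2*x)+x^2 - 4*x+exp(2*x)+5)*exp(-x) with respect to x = 2*((x - 1)^2 + 2)*sinh(x) + C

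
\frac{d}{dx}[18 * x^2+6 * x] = 36*x + 6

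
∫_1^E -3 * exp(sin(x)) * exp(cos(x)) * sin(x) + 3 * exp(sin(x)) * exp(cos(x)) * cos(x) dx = -3*exp(cos(1) + sin(1)) + 3*exp(cos(E) + sin(E))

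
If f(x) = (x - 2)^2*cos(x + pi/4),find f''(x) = -x^2*cos(x + pi/4) - 4*sqrt(2)*x*sin(x) + 5*sqrt(2)*sin(x) + 3*sqrt(2)*cos(x)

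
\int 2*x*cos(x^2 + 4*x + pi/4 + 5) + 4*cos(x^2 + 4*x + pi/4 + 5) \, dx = sin((x + 2)^2 + pi/4 + 1) + C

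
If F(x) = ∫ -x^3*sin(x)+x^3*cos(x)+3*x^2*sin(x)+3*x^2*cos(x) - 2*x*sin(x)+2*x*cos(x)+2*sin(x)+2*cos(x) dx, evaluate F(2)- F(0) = 12*cos(2) + 12*sin(2)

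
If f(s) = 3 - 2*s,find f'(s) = -2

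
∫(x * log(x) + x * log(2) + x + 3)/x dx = (x + 3)*log(2*x) + C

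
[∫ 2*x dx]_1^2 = 3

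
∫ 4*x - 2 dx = 2*x^2 - 2*x + C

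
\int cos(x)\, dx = sin(x) + C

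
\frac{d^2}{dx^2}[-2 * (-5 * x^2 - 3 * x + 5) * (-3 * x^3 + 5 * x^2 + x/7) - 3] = -600*x^3 + 384*x^2 + 2580*x/7 - 688/7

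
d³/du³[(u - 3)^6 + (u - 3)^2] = 120*u^3 - 1080*u^2 + 3240*u - 3240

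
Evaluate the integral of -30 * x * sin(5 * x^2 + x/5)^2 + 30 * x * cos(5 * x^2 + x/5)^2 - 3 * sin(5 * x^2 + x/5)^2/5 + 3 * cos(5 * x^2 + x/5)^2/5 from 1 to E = 3*sin(2*E*(1/5 + 5*E))/2 - 3*sin(52/5)/2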